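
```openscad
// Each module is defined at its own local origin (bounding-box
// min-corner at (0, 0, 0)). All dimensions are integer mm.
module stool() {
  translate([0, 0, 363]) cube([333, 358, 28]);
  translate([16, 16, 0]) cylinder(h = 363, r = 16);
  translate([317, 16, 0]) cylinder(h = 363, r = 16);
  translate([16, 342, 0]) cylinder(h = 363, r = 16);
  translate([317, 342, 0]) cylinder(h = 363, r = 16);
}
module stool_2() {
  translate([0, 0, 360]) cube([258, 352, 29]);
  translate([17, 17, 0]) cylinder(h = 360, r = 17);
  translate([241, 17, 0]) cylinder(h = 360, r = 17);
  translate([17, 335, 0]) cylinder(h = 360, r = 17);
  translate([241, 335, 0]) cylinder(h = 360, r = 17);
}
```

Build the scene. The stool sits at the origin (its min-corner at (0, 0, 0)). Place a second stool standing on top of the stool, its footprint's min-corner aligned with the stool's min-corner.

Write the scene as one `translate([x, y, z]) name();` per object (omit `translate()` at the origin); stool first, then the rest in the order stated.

stool();
translate([0, 0, 391]) stool_2();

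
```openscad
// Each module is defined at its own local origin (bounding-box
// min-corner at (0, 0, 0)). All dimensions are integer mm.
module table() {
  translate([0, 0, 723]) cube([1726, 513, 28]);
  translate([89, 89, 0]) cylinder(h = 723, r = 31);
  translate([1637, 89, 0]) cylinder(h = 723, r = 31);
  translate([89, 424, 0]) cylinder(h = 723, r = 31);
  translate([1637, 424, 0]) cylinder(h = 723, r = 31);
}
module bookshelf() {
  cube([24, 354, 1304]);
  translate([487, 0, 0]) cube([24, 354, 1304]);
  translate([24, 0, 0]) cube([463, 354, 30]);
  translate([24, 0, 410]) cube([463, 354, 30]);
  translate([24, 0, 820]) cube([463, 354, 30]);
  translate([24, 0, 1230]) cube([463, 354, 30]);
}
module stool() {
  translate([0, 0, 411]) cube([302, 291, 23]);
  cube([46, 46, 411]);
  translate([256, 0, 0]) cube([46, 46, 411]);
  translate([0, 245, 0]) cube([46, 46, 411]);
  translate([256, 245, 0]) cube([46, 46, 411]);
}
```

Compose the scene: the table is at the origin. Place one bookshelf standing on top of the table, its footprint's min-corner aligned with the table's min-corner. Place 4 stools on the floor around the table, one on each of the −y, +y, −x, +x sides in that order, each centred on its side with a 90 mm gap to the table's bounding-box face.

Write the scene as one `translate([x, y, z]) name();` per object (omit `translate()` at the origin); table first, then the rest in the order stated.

table();
translate([0, 0, 751]) bookshelf();
translate([712, -381, 0]) stool();
translate([712, 603, 0]) stool();
translate([-392, 111, 0]) stool();
translate([1816, 111, 0]) stool();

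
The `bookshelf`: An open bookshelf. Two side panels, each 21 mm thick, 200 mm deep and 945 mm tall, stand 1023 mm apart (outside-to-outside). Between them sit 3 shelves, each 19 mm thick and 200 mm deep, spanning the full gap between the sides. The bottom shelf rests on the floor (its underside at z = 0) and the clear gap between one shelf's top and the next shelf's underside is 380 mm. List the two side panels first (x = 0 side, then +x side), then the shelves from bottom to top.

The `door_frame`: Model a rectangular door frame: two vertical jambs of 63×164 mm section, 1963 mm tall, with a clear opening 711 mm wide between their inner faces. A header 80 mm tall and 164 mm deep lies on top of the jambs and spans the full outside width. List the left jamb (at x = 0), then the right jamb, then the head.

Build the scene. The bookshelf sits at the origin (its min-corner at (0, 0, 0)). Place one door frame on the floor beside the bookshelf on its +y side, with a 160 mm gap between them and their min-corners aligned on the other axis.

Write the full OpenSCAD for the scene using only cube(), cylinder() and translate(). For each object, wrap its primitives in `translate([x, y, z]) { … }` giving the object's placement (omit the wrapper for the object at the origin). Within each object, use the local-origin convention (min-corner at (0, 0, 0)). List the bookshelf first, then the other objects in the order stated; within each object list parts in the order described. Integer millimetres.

cube([21, 200, 945]);
translate([1002, 0, 0]) cube([21, 200, 945]);
translate([21, 0, 0]) cube([981, 200, 19]);
translate([21, 0, 399]) cube([981, 200, 19]);
translate([21, 0, 798]) cube([981, 200, 19]);
translate([0, 360, 0]) {
  cube([63, 164, 1963]);
  translate([774, 0, 0]) cube([63, 164, 1963]);
  translate([0, 0, 1963]) cube([837, 164, 80]);
}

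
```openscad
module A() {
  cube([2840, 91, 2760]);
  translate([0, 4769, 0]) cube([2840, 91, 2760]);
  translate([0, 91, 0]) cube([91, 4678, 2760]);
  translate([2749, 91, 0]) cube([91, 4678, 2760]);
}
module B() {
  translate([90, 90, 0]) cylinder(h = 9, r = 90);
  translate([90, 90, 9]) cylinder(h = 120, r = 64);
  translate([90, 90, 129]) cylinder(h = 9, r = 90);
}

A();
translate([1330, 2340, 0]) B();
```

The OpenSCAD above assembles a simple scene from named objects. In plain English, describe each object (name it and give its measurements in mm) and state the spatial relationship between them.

A is a box-shaped house frame (walls only): outside footprint 2840×4860 mm, wall height 2760 mm, wall thickness 91 mm. The two y-facing walls run the full x-width; the two x-facing walls fit between the inner faces of the y-facing walls.

B is a spool: two coaxial disc flanges of radius 90 mm and thickness 9 mm, joined by a core cylinder of radius 64 mm and height 120 mm. The lower flange rests on z = 0 and the three cylinders share a vertical axis.

The spool sits inside the house frame, centred.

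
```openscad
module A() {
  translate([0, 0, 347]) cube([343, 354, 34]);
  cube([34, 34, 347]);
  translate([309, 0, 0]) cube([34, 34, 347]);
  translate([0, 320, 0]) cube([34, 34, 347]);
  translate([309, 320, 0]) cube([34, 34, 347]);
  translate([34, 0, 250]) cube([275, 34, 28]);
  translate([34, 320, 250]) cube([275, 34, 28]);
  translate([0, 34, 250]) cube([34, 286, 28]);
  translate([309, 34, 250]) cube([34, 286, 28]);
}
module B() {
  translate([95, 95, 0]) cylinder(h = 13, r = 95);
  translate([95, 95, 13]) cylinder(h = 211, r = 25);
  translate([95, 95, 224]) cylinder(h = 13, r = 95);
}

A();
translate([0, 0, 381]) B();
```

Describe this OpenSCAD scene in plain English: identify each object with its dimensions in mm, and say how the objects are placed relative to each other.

A is a four-legged stool. The seat is 343×354 mm, 34 mm thick, top at z = 381 mm. It stands on four square legs, each 34×34 mm in cross-section, from z = 0 to the seat underside, each flush with a corner of the seat. Four stretchers, 34 mm wide and 28 mm tall, connect adjacent legs with their undersides at z = 250 mm, each running between the inner faces of the legs it joins and aligned with the legs' outer faces on the other axis.

B is a spool: two coaxial disc flanges of radius 95 mm and thickness 13 mm, joined by a core cylinder of radius 25 mm and height 211 mm. The lower flange rests on z = 0 and the three cylinders share a vertical axis.

The spool is on top of the stool.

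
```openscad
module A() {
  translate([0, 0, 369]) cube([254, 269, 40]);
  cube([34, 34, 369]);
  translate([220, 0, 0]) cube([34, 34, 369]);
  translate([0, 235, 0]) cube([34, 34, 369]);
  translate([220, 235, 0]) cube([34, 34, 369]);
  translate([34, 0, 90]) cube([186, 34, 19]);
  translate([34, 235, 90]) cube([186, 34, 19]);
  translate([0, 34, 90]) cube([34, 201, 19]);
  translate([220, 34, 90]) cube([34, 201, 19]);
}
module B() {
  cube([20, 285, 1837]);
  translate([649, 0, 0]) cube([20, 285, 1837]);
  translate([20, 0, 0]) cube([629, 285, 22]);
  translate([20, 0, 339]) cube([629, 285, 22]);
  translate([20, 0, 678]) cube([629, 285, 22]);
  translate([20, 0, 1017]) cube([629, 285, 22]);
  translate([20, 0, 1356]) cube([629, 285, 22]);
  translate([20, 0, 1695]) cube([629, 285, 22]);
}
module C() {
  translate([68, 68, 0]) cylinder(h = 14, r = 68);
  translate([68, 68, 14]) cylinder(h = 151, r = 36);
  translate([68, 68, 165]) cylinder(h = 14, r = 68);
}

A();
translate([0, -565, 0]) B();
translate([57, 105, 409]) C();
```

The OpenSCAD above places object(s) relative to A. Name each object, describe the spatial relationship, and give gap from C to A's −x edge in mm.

A is a stool. B is a bookshelf. C is a spool. The bookshelf is on the floor beside the stool on its −y side. The spool is on top of the stool. The gap from the spool to the stool's −x edge is 57 mm.

The spool's min-x is at 57; the stool's min-x is 0; gap = 57 mm.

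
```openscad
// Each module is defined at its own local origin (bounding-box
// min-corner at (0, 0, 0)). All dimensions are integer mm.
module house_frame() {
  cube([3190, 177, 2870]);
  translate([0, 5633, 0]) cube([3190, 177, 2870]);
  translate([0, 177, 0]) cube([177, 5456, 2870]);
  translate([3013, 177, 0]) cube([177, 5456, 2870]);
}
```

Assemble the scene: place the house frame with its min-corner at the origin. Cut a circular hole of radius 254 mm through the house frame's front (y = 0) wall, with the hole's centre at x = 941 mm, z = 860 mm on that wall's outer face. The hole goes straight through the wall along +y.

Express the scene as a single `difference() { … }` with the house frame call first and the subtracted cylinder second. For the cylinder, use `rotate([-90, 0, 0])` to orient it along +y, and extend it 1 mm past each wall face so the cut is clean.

difference() {
  house_frame();
  translate([941, -1, 860]) rotate([-90, 0, 0]) cylinder(h = 179, r = 254);
}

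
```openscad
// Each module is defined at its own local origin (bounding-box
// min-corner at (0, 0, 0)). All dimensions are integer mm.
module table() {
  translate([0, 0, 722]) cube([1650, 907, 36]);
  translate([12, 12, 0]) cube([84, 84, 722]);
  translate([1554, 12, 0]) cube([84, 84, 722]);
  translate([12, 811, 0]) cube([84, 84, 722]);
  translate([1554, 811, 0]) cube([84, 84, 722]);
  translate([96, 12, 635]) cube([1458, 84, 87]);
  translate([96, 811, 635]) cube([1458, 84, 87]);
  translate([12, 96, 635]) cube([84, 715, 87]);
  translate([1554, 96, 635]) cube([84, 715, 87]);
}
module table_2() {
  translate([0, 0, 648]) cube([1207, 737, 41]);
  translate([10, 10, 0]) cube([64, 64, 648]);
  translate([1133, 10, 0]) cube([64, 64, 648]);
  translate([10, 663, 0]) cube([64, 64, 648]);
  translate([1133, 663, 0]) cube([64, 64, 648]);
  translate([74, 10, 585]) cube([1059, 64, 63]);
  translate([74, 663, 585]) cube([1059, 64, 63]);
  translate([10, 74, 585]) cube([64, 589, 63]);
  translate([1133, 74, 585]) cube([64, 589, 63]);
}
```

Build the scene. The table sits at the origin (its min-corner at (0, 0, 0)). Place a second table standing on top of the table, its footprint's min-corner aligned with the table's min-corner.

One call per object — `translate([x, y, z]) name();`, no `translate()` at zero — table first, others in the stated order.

table();
translate([0, 0, 758]) table_2();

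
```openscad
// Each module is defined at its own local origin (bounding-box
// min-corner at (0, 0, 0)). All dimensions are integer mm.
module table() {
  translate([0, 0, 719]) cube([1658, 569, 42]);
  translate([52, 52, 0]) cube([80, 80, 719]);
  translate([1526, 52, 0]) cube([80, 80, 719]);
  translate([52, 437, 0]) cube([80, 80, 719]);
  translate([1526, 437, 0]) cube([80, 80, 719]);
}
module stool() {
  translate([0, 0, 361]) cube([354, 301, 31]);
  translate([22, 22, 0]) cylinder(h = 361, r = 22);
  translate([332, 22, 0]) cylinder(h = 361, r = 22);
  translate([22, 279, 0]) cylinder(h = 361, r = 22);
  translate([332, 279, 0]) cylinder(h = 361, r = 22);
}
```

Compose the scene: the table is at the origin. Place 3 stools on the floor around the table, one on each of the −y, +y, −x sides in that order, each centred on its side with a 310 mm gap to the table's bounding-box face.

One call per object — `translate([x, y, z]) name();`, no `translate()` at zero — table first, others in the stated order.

table();
translate([652, -611, 0]) stool();
translate([652, 879, 0]) stool();
translate([-664, 134, 0]) stool();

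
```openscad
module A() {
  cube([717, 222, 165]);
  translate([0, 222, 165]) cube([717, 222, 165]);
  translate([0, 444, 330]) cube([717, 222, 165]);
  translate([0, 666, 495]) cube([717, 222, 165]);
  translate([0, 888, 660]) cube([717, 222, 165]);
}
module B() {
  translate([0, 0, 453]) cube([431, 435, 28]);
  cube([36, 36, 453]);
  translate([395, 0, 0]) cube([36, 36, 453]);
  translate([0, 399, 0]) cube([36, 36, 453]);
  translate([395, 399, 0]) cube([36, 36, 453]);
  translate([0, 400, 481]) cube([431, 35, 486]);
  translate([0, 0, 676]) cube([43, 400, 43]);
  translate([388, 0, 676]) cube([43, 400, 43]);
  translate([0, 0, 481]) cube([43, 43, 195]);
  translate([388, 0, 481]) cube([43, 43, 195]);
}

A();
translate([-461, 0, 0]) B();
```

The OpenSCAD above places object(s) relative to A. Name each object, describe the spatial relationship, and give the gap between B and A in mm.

A is a staircase. B is a chair. The chair is on the floor beside the staircase on its −x side. The gap between the chair and the staircase is 30 mm.

The chair's nearest face is 30 mm from the staircase's −x face.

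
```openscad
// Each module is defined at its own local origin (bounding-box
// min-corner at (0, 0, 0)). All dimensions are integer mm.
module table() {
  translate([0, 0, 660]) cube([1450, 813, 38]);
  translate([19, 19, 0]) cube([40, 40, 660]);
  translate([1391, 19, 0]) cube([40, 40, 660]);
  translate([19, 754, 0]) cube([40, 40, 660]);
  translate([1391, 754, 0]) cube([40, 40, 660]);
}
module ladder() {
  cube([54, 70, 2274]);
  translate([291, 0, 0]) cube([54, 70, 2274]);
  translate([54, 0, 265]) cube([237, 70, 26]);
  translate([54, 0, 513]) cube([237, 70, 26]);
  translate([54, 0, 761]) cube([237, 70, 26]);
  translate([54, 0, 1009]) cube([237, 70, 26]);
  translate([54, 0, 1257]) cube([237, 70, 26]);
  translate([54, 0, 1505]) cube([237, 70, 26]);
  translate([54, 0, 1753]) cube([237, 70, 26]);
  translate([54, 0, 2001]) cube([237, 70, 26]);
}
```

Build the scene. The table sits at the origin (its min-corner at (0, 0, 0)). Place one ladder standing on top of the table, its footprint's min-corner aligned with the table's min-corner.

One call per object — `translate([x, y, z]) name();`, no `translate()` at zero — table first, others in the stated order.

table();
translate([0, 0, 698]) ladder();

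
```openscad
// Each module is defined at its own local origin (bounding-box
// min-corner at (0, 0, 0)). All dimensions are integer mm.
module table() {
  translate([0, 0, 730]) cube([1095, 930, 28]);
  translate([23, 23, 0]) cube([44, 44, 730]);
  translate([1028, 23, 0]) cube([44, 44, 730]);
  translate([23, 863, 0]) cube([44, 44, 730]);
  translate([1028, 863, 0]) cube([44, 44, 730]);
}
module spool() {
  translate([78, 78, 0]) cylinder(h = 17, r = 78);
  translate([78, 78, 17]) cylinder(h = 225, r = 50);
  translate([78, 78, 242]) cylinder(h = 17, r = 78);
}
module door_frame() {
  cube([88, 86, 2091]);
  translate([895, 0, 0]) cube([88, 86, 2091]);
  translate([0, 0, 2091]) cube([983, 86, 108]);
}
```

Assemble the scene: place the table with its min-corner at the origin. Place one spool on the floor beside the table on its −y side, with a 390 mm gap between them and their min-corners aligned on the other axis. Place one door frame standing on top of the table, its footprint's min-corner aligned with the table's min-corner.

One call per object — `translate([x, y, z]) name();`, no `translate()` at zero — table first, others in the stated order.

table();
translate([0, -546, 0]) spool();
translate([0, 0, 758]) door_frame();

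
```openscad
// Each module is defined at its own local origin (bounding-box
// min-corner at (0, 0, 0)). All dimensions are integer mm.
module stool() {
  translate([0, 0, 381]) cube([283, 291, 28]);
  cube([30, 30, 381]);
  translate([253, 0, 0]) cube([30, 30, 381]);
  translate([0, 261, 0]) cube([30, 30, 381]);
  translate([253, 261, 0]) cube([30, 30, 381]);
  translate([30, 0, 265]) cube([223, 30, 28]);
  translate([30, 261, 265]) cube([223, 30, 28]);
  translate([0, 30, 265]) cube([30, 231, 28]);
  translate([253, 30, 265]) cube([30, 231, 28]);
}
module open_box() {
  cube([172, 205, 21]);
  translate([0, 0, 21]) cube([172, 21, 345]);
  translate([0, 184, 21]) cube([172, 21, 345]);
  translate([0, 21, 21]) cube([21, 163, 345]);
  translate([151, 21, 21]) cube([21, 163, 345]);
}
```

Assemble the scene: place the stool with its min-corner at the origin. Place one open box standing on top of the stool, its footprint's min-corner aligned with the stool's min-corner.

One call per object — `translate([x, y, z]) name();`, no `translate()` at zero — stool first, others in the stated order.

stool();
translate([0, 0, 409]) open_box();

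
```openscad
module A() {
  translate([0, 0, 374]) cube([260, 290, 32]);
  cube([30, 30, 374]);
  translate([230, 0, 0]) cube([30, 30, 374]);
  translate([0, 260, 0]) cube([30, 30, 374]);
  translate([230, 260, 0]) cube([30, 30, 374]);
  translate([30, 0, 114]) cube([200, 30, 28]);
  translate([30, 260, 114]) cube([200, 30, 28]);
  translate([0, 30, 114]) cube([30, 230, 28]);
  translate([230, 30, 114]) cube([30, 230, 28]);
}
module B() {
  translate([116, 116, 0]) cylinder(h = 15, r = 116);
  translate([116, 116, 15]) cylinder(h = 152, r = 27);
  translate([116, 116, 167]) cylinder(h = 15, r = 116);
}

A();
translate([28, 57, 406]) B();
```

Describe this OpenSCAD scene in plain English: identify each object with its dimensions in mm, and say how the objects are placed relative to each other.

A is a simple wooden stool: a rectangular seat 260 mm (x) by 290 mm (y), 32 mm thick, top face at z = 406 mm, on four square legs, each 30×30 mm in cross-section. The legs rest on z = 0, each flush with a corner of the seat. Four stretchers, 30 mm wide and 28 mm tall, connect adjacent legs with their undersides at z = 114 mm, each running between the inner faces of the legs it joins and aligned with the legs' outer faces on the other axis.

B is a spool: two coaxial disc flanges of radius 116 mm and thickness 15 mm, joined by a core cylinder of radius 27 mm and height 152 mm. The lower flange rests on z = 0 and the three cylinders share a vertical axis.

The spool is on top of the stool.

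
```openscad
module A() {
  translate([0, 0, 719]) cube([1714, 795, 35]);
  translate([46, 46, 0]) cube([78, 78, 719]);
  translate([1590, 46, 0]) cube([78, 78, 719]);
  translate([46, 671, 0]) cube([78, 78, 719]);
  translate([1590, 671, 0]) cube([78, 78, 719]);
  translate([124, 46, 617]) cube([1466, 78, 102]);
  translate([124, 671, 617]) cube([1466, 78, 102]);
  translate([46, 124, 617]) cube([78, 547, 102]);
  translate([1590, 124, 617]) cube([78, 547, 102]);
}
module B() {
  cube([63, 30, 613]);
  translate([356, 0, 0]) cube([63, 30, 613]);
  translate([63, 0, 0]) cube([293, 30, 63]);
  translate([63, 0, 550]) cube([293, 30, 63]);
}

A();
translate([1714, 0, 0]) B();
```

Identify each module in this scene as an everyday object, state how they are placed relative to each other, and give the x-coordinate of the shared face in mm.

The table's +x face and the picture frame's −x face are both at x = 1714 mm.

A is a table. B is a picture frame. The picture frame is against the table's +x side, with their −y faces flush. The x-coordinate of the shared face is 1714 mm.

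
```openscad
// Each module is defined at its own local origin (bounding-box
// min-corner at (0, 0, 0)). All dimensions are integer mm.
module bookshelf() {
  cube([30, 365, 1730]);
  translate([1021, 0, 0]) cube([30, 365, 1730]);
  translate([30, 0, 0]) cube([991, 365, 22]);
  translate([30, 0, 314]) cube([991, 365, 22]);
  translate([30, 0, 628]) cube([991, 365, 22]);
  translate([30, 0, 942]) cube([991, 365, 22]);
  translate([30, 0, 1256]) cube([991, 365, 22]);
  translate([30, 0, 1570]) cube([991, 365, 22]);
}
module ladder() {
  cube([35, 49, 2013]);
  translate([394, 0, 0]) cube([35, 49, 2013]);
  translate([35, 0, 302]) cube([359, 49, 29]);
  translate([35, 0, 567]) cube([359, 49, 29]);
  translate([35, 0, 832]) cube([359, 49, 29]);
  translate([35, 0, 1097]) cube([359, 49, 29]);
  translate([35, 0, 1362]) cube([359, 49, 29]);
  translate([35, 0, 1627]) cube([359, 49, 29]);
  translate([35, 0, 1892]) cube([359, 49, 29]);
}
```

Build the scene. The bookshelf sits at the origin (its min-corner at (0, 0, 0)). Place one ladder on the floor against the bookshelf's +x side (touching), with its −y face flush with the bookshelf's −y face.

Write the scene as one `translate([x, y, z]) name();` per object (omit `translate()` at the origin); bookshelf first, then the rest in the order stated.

bookshelf();
translate([1051, 0, 0]) ladder();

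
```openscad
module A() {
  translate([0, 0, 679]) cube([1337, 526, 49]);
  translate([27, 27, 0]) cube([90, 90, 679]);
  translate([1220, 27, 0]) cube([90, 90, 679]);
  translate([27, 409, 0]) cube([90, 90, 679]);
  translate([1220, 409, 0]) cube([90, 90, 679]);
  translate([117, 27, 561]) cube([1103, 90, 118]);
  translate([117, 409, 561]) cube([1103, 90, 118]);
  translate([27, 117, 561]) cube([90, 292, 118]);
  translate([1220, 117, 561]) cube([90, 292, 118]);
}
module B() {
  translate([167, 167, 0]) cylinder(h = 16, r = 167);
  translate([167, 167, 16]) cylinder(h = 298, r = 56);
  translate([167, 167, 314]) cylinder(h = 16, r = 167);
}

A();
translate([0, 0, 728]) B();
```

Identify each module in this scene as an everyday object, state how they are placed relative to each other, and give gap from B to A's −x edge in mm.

A is a table. B is a spool. The spool is on top of the table. The gap from the spool to the table's −x edge is 0 mm.

The spool's min-x is at 0; the table's min-x is 0; gap = 0 mm.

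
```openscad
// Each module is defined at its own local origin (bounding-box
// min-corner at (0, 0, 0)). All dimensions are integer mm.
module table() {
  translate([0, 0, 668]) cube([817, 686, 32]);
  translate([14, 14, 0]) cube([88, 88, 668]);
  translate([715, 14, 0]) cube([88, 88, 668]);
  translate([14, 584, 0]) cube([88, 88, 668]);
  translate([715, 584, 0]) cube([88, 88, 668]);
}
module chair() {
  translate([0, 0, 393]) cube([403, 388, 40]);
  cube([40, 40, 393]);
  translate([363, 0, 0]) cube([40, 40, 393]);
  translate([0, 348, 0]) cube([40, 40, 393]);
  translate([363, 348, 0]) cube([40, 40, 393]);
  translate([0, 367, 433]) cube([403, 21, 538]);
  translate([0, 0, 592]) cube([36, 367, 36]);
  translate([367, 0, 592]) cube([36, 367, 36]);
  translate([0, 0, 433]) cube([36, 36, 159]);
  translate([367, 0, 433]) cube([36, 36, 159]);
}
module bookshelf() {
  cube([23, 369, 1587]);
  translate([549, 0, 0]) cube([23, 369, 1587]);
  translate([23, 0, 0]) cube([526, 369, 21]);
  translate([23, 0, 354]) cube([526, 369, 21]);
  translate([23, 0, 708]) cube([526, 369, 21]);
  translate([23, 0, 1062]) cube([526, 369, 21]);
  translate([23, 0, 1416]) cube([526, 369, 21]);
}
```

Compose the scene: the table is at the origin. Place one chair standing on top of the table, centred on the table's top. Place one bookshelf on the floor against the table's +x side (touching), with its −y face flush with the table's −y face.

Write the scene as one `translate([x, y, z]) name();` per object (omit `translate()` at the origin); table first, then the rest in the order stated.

table();
translate([207, 149, 700]) chair();
translate([817, 0, 0]) bookshelf();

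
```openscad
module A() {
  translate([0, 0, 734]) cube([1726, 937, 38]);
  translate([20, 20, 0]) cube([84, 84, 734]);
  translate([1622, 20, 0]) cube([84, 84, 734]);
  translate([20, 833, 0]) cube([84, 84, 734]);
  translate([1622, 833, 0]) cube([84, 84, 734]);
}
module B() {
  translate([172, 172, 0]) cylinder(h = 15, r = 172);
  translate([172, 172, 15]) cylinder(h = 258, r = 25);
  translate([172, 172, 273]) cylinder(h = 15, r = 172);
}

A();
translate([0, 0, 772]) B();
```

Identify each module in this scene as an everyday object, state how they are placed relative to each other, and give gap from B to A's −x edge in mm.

The spool's min-x is at 0; the table's min-x is 0; gap = 0 mm.

A is a table. B is a spool. The spool is on top of the table. The gap from the spool to the table's −x edge is 0 mm.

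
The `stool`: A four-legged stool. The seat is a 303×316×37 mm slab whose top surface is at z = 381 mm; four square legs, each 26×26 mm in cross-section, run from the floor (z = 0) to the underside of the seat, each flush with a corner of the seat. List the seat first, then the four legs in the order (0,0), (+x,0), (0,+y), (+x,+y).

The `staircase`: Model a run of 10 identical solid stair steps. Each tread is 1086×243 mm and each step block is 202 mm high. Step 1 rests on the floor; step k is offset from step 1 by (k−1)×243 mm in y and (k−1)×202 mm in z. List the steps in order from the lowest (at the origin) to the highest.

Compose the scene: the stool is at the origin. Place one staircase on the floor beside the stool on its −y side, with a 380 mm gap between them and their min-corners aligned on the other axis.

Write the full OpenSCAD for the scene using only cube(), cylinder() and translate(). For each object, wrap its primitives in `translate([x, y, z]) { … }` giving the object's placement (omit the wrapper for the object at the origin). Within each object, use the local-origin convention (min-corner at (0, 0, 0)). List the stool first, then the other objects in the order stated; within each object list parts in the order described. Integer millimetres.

translate([0, 0, 344]) cube([303, 316, 37]);
cube([26, 26, 344]);
translate([277, 0, 0]) cube([26, 26, 344]);
translate([0, 290, 0]) cube([26, 26, 344]);
translate([277, 290, 0]) cube([26, 26, 344]);
translate([0, -2810, 0]) {
  cube([1086, 243, 202]);
  translate([0, 243, 202]) cube([1086, 243, 202]);
  translate([0, 486, 404]) cube([1086, 243, 202]);
  translate([0, 729, 606]) cube([1086, 243, 202]);
  translate([0, 972, 808]) cube([1086, 243, 202]);
  translate([0, 1215, 1010]) cube([1086, 243, 202]);
  translate([0, 1458, 1212]) cube([1086, 243, 202]);
  translate([0, 1701, 1414]) cube([1086, 243, 202]);
  translate([0, 1944, 1616]) cube([1086, 243, 202]);
  translate([0, 2187, 1818]) cube([1086, 243, 202]);
}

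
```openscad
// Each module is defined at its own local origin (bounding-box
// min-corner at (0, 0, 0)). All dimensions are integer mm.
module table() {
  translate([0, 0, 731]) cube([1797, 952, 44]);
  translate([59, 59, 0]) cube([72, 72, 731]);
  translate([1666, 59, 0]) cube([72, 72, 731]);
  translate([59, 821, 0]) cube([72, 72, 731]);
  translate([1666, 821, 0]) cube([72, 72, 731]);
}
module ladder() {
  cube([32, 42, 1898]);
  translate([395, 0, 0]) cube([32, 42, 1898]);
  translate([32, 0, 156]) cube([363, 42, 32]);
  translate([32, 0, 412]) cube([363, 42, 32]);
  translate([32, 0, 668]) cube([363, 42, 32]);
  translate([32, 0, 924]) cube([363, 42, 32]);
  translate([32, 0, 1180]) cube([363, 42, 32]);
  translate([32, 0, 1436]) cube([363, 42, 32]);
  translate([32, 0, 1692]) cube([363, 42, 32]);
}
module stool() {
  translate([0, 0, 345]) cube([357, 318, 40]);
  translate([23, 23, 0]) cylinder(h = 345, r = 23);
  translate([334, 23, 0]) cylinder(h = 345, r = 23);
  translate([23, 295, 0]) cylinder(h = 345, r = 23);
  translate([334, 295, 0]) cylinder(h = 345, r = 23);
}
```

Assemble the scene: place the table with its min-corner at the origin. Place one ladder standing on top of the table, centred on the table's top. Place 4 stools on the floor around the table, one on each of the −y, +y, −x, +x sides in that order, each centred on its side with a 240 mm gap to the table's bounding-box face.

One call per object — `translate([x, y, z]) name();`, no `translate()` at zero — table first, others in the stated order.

table();
translate([685, 455, 775]) ladder();
translate([720, -558, 0]) stool();
translate([720, 1192, 0]) stool();
translate([-597, 317, 0]) stool();
translate([2037, 317, 0]) stool();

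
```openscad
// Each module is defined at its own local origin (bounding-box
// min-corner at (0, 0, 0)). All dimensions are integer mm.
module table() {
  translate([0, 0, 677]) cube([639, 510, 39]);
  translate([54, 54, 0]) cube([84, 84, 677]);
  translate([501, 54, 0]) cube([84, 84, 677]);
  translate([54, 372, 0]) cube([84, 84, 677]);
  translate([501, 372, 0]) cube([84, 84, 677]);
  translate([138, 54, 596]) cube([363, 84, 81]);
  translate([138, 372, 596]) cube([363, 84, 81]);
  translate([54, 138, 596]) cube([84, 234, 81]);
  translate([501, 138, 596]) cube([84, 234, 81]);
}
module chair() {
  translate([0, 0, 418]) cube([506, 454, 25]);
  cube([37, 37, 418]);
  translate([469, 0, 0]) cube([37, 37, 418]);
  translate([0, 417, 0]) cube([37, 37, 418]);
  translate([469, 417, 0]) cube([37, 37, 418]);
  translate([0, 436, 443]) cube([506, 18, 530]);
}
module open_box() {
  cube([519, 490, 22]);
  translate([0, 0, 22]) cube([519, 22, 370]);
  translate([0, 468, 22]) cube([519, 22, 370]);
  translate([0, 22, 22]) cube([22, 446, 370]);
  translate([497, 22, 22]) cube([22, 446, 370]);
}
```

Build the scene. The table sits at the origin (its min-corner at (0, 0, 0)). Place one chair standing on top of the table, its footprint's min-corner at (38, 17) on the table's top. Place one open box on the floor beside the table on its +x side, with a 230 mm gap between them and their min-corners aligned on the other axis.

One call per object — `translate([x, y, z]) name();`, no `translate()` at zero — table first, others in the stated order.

table();
translate([38, 17, 716]) chair();
translate([869, 0, 0]) open_box();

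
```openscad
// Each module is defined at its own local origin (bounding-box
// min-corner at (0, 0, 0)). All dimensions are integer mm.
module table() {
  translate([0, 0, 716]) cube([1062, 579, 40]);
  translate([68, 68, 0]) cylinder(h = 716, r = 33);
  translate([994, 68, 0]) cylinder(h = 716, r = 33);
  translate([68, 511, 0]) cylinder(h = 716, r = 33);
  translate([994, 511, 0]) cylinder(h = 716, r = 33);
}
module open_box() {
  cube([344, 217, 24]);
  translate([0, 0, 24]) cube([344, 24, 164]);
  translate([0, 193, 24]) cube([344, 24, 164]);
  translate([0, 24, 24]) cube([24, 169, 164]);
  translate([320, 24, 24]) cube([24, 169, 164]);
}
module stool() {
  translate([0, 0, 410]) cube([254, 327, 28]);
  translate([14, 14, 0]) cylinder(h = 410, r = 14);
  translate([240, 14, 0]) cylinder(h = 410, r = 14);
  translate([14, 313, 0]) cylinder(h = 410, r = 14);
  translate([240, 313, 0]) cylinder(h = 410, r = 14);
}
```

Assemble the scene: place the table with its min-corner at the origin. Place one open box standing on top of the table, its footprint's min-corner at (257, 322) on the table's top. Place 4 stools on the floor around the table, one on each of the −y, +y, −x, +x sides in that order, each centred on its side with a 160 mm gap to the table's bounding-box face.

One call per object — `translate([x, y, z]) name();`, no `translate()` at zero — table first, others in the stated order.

table();
translate([257, 322, 756]) open_box();
translate([404, -487, 0]) stool();
translate([404, 739, 0]) stool();
translate([-414, 126, 0]) stool();
translate([1222, 126, 0]) stool();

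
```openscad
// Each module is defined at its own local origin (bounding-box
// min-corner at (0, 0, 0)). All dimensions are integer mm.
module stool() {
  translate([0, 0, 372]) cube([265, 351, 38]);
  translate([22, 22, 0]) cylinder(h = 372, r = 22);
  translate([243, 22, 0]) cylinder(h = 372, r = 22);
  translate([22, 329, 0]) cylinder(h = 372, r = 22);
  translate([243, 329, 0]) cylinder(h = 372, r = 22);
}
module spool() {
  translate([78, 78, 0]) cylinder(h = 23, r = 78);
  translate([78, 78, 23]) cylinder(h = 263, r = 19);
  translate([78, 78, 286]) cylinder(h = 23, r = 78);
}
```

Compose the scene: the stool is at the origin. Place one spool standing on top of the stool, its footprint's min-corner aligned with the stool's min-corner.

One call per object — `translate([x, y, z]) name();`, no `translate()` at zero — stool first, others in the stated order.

stool();
translate([0, 0, 410]) spool();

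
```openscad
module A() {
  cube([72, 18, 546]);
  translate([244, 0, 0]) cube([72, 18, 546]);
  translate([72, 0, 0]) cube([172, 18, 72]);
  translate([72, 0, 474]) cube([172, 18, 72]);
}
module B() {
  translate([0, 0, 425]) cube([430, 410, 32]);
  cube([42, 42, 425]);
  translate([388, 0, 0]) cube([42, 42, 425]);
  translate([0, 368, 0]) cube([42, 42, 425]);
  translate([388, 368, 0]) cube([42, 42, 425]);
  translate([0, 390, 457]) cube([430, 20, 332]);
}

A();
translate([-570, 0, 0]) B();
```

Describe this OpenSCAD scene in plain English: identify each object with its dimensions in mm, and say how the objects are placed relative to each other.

A is a rectangular picture frame lying in the x–z plane (depth along y). The opening is 172 mm wide (x) by 402 mm tall (z), surrounded by a border 72 mm wide on all four sides. The frame is 18 mm deep and is made of two full-height vertical stiles with two horizontal rails fitted between them.

B is a chair. The seat is a 430×410×32 mm slab with its top at z = 457 mm, on four 42×42 mm corner legs (flush with the seat edges, standing on z = 0). A flat backrest 20 mm thick, 332 mm tall, spans the full seat width and rises from the seat top along its +y edge, rear face flush with the rear of the seat.

The chair is on the floor beside the picture frame on its −x side.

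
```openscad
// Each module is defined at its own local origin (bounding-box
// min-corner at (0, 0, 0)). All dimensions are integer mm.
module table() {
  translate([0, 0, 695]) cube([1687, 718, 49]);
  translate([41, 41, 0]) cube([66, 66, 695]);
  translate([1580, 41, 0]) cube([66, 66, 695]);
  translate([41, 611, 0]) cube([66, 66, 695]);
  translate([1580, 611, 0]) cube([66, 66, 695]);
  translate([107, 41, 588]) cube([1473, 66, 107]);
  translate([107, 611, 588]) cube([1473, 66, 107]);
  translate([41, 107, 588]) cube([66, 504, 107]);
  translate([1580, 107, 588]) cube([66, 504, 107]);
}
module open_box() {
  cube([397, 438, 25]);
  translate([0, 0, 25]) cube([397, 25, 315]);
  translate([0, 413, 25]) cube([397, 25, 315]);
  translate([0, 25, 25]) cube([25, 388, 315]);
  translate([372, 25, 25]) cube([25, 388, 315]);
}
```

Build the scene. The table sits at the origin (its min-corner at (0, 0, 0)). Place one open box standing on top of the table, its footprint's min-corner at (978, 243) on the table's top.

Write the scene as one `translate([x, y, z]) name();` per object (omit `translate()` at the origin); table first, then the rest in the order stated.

table();
translate([978, 243, 744]) open_box();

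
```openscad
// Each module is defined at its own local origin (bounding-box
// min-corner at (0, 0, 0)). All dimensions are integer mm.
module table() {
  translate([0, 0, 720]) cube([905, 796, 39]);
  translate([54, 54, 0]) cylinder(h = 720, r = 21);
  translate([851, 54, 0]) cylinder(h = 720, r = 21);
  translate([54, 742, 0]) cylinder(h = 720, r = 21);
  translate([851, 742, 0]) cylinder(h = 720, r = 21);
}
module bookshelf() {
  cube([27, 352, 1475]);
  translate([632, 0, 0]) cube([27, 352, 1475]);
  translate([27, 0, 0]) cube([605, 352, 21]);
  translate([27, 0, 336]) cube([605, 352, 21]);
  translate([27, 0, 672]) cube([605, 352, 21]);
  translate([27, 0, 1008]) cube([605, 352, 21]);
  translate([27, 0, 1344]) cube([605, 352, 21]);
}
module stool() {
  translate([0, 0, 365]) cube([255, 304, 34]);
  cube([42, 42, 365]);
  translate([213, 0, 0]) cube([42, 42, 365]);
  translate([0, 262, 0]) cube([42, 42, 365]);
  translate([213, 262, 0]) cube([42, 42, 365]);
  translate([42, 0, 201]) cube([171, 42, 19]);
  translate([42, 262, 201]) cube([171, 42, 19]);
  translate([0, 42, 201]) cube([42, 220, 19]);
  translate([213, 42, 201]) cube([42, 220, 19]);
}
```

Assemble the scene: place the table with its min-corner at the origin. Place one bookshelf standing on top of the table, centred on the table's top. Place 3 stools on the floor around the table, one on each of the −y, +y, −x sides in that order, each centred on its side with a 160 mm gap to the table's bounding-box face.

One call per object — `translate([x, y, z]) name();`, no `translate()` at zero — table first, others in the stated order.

table();
translate([123, 222, 759]) bookshelf();
translate([325, -464, 0]) stool();
translate([325, 956, 0]) stool();
translate([-415, 246, 0]) stool();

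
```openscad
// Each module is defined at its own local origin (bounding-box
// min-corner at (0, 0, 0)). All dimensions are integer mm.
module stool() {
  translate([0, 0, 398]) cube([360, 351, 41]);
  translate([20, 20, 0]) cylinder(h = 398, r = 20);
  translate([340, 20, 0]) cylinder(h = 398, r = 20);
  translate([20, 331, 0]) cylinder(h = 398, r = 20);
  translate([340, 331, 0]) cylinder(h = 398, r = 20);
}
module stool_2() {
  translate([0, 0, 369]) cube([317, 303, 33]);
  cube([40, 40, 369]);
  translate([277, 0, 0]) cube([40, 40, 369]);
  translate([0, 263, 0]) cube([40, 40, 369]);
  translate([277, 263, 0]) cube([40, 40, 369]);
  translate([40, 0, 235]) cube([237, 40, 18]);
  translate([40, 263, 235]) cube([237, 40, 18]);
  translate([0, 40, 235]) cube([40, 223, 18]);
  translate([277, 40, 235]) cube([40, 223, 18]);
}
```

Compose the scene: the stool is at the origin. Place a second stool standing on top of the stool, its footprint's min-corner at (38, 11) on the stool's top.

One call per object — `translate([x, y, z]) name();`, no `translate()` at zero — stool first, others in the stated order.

stool();
translate([38, 11, 439]) stool_2();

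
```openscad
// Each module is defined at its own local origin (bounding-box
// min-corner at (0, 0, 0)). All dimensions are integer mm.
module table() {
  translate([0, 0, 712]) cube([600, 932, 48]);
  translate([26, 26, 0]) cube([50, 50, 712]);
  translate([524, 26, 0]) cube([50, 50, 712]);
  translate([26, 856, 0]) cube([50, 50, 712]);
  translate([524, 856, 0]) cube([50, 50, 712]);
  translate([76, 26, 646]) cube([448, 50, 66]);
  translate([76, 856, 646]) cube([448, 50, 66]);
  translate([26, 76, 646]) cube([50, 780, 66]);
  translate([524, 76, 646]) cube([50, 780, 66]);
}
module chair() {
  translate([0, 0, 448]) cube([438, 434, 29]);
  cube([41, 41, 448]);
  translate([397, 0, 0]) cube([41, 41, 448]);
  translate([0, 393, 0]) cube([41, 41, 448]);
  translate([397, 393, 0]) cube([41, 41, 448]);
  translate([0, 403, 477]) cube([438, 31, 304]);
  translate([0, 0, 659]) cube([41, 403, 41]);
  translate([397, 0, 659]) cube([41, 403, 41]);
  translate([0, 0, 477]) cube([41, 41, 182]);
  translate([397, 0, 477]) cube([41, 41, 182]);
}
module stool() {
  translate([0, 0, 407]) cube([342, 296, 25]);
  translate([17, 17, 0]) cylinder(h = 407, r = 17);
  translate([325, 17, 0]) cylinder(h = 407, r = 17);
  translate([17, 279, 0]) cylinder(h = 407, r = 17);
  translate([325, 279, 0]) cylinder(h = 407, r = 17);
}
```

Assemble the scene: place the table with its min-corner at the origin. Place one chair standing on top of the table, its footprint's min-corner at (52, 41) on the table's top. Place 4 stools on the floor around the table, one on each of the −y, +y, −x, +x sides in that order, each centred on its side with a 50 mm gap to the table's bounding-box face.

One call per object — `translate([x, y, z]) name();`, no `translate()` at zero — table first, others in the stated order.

table();
translate([52, 41, 760]) chair();
translate([129, -346, 0]) stool();
translate([129, 982, 0]) stool();
translate([-392, 318, 0]) stool();
translate([650, 318, 0]) stool();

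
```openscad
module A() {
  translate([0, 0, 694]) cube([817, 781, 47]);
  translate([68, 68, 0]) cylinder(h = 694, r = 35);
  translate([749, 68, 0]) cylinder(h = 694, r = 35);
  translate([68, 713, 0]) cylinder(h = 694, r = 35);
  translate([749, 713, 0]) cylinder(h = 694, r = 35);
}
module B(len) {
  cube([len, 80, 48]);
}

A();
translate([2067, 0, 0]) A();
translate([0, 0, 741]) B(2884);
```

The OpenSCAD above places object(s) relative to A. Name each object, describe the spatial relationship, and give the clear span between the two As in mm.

A is a table. B is a beam. A beam spans the tops of two tables. The clear span between the two tables is 1250 mm.

Second table starts at x = 2067; first ends at x = 817; clear span = 2067 − 817 = 1250 mm.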